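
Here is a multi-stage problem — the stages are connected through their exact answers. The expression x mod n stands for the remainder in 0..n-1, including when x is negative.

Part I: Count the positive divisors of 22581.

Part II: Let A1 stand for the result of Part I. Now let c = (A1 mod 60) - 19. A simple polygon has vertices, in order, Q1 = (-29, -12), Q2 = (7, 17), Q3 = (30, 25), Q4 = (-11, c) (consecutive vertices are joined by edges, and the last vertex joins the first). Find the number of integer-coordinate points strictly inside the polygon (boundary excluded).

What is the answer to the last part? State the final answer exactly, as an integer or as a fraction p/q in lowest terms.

374

Part I: 22581 = 3^2 * 13 * 193; number of divisors = (2+1) * (1+1) * (1+1) = 12; answer 12
Part II: A1 = 12; c = -7; cross terms: (-29*17 - 7*-12)=-409, (7*25 - 30*17)=-335, (30*-7 - -11*25)=65, (-11*-12 - -29*-7)=-71; twice the area = |-750| = 750; area = 375; boundary points = 1 + 1 + 1 + 1 = 4; strictly interior points = area - boundary/2 + 1 = 374; answer 374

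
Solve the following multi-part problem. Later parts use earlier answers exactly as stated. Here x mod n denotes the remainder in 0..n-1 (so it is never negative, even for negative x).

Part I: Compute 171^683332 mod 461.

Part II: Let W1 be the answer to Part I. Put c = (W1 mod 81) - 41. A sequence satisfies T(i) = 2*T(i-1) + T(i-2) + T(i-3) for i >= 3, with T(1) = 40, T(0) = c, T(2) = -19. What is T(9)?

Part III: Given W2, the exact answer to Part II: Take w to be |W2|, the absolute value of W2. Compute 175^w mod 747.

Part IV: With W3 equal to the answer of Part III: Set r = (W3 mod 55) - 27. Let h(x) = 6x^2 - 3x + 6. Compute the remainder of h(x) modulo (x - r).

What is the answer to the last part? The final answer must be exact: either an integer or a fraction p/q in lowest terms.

1401

Part I: squarings mod 461: 171^1=171, 171^2=198, 171^4=19, 171^8=361, 171^16=319, 171^32=341, 171^64=109, 171^128=356, 171^256=422, 171^512=138, 171^1024=143, 171^2048=165, 171^4096=26, 171^8192=215, 171^16384=125, 171^32768=412, 171^65536=96, 171^131072=457, 171^262144=16, 171^524288=256; 171^683332 = 171^4 * 171^64 * 171^256 * 171^1024 * 171^2048 * 171^8192 * 171^16384 * 171^131072 * 171^524288 = 198 (mod 461); answer 198
Part II: W1 = 198; c = -5; T(3) = 2*(-19) + 1*(40) + 1*(-5) = -3; iterating: T(3)=-3, T(4)=15, T(5)=8, T(6)=28, T(7)=79, T(8)=194, T(9)=495; answer 495
Part III: W2 = 495; w = 495; squarings mod 747: 175^1=175, 175^2=745, 175^4=4, 175^8=16, 175^16=256, 175^32=547, 175^64=409, 175^128=700, 175^256=715; 175^495 = 175^1 * 175^2 * 175^4 * 175^8 * 175^32 * 175^64 * 175^128 * 175^256 = 397 (mod 747); answer 397
Part IV: W3 = 397; r = -15; remainder = value at the root: 6*(-15)^2 - 3*(-15)^1 + 6 = (1350) + (45) + (6) = 1401; answer 1401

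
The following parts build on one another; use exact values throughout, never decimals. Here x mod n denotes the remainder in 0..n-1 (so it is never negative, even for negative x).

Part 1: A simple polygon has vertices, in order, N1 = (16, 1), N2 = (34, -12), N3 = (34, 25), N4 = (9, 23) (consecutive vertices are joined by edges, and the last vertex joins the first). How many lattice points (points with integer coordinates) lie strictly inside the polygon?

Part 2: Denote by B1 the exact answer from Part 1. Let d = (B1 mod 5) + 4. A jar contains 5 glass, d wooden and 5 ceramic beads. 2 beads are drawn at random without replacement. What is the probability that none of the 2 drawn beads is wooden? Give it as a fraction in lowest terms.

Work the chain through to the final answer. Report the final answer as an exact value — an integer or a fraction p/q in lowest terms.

3/7

Part 1: cross terms: (16*-12 - 34*1)=-226, (34*25 - 34*-12)=1258, (34*23 - 9*25)=557, (9*1 - 16*23)=-359; twice the area = |1230| = 1230; area = 615; boundary points = 1 + 37 + 1 + 1 = 40; strictly interior points = area - boundary/2 + 1 = 596; answer 596
Part 2: B1 = 596; d = 5; total draws C(15,2) = 105; favorable C(10,2) = 45; P = 3/7; answer 3/7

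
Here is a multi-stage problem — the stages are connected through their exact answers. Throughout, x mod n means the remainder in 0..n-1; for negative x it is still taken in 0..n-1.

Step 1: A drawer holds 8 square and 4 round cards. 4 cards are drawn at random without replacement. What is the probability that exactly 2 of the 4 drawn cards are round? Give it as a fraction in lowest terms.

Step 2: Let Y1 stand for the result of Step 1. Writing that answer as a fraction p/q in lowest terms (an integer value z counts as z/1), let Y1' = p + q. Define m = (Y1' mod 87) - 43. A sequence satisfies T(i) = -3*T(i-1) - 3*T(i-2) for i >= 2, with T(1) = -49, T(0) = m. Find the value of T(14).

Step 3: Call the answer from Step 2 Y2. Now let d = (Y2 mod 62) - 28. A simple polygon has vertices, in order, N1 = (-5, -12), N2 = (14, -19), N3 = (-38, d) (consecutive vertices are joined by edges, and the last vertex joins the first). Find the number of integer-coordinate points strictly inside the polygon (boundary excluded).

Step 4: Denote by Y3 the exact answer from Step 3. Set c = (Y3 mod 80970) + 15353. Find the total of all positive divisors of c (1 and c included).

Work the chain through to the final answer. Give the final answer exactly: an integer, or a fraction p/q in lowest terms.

16344

Step 1: total draws C(12,4) = 495; favorable C(4,2)*C(8,2) = 168; P = 56/165; answer 56/165
Step 2: Y1 = 56/165; threaded value p + q = 221; m = 4; T(2) = -3*(-49) - 3*(4) = 135; iterating: T(2)=135, T(3)=-258, T(4)=369, T(5)=-333, T(6)=-108, T(7)=1323, T(8)=-3645, T(9)=6966, T(10)=-9963, T(11)=8991, T(12)=2916, T(13)=-35721, T(14)=98415; answer 98415
Step 3: Y2 = 98415; d = -7; cross terms: (-5*-19 - 14*-12)=263, (14*-7 - -38*-19)=-820, (-38*-12 - -5*-7)=421; twice the area = |-136| = 136; area = 68; boundary points = 1 + 4 + 1 = 6; strictly interior points = area - boundary/2 + 1 = 66; answer 66
Step 4: Y3 = 66; c = 15419; 15419 = 17 * 907; sigma = (1 + 17) * (1 + 907) = 18 * 908 = 16344; answer 16344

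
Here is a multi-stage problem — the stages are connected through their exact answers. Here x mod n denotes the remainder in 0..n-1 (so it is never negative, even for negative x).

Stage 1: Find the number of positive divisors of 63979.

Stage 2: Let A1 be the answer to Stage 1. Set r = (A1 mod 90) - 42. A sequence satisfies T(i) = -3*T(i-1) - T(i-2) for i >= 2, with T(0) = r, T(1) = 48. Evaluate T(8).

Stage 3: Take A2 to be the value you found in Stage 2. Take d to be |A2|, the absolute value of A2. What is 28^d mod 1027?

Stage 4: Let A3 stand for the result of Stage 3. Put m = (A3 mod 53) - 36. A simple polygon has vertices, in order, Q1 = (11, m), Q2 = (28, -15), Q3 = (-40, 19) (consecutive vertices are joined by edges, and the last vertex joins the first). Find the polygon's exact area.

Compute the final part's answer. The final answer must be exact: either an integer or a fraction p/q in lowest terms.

Stage 1: 63979 = 137 * 467; number of divisors = (1+1) * (1+1) = 4; answer 4
Stage 2: A1 = 4; r = -38; T(2) = -3*(48) - 1*(-38) = -106; iterating: T(2)=-106, T(3)=270, T(4)=-704, T(5)=1842, T(6)=-4822, T(7)=12624, T(8)=-33050; answer -33050
Stage 3: A2 = -33050; d = 33050; squarings mod 1027: 28^1=28, 28^2=784, 28^4=510, 28^8=269, 28^16=471, 28^32=9, 28^64=81, 28^128=399, 28^256=16, 28^512=256, 28^1024=835, 28^2048=919, 28^4096=367, 28^8192=152, 28^16384=510, 28^32768=269; 28^33050 = 28^2 * 28^8 * 28^16 * 28^256 * 28^32768 = 953 (mod 1027); answer 953
Stage 4: A3 = 953; m = 16; cross terms: (11*-15 - 28*16)=-613, (28*19 - -40*-15)=-68, (-40*16 - 11*19)=-849; twice the area = |-1530| = 1530; area = 765; answer 765

765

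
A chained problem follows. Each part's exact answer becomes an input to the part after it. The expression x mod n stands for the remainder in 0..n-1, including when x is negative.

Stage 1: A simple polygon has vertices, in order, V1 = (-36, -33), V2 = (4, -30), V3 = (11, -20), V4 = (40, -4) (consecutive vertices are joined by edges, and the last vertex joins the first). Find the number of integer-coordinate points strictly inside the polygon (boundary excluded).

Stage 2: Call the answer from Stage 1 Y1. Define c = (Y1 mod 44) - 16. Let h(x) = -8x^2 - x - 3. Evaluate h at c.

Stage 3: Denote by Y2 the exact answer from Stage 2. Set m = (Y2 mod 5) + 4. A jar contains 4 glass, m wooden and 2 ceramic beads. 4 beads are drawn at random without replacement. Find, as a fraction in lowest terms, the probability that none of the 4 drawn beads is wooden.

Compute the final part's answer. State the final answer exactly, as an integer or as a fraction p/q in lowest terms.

1/33

Stage 1: cross terms: (-36*-30 - 4*-33)=1212, (4*-20 - 11*-30)=250, (11*-4 - 40*-20)=756, (40*-33 - -36*-4)=-1464; twice the area = |754| = 754; area = 377; boundary points = 1 + 1 + 1 + 1 = 4; strictly interior points = area - boundary/2 + 1 = 376; answer 376
Stage 2: Y1 = 376; c = 8; -8*(8)^2 - 1*(8)^1 - 3 = (-512) + (-8) + (-3) = -523; answer -523
Stage 3: Y2 = -523; m = 6; total draws C(12,4) = 495; favorable C(6,4) = 15; P = 1/33; answer 1/33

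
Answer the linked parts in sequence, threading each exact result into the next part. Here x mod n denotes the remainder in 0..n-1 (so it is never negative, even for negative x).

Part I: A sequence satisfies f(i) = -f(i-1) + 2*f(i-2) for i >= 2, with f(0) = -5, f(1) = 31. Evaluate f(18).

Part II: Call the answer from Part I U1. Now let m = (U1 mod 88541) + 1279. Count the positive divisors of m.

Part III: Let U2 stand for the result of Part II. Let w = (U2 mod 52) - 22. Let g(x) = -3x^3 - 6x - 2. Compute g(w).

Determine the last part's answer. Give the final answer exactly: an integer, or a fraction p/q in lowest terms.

17602

Part I: f(2) = -1*(31) + 2*(-5) = -41; iterating: f(2)=-41, f(3)=103, f(4)=-185, f(5)=391, f(6)=-761, f(7)=1543, f(8)=-3065, f(9)=6151, f(10)=-12281, f(11)=24583, f(12)=-49145, f(13)=98311, f(14)=-196601, f(15)=393223, f(16)=-786425, f(17)=1572871, f(18)=-3145721; answer -3145721
Part II: U1 = -3145721; m = 43034; 43034 = 2 * 21517; number of divisors = (1+1) * (1+1) = 4; answer 4
Part III: U2 = 4; w = -18; -3*(-18)^3 - 6*(-18)^1 - 2 = (17496) + (108) + (-2) = 17602; answer 17602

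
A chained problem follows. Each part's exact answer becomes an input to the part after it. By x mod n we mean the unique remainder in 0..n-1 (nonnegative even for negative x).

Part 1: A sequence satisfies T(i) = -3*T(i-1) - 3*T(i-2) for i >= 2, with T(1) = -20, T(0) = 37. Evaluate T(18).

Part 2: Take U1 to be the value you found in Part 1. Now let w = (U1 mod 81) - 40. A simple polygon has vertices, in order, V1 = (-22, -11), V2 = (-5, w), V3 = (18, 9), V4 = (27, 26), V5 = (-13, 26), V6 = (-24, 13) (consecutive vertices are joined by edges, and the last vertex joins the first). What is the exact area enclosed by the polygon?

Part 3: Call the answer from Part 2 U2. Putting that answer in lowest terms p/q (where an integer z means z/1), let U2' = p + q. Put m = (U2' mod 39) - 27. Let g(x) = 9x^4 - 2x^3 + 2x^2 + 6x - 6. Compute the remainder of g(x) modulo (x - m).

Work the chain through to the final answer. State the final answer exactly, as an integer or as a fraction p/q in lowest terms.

261697

Part 1: T(2) = -3*(-20) - 3*(37) = -51; iterating: T(2)=-51, T(3)=213, T(4)=-486, T(5)=819, T(6)=-999, T(7)=540, T(8)=1377, T(9)=-5751, T(10)=13122, T(11)=-22113, T(12)=26973, T(13)=-14580, T(14)=-37179, T(15)=155277, T(16)=-354294, T(17)=597051, T(18)=-728271; answer -728271
Part 2: U1 = -728271; w = -40; cross terms: (-22*-40 - -5*-11)=825, (-5*9 - 18*-40)=675, (18*26 - 27*9)=225, (27*26 - -13*26)=1040, (-13*13 - -24*26)=455, (-24*-11 - -22*13)=550; twice the area = |3770| = 3770; area = 1885; answer 1885
Part 3: U2 = 1885; threaded value p + q = 1886; m = -13; remainder = value at the root: 9*(-13)^4 - 2*(-13)^3 + 2*(-13)^2 + 6*(-13)^1 - 6 = (257049) + (4394) + (338) + (-78) + (-6) = 261697; answer 261697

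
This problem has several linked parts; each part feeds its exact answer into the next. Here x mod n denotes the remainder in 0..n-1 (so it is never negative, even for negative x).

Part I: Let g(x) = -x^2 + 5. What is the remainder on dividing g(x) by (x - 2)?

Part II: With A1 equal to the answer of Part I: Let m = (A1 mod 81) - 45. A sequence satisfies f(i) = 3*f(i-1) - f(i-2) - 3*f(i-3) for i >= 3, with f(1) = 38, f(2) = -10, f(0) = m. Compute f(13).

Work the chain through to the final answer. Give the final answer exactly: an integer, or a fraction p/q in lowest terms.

-36034

Part I: remainder = value at the root: -1*(2)^2 + 5 = (-4) + (5) = 1; answer 1
Part II: A1 = 1; m = -44; f(3) = 3*(-10) - 1*(38) - 3*(-44) = 64; iterating: f(3)=64, f(4)=88, f(5)=230, f(6)=410, f(7)=736, f(8)=1108, f(9)=1358, f(10)=758, f(11)=-2408, f(12)=-12056, f(13)=-36034; answer -36034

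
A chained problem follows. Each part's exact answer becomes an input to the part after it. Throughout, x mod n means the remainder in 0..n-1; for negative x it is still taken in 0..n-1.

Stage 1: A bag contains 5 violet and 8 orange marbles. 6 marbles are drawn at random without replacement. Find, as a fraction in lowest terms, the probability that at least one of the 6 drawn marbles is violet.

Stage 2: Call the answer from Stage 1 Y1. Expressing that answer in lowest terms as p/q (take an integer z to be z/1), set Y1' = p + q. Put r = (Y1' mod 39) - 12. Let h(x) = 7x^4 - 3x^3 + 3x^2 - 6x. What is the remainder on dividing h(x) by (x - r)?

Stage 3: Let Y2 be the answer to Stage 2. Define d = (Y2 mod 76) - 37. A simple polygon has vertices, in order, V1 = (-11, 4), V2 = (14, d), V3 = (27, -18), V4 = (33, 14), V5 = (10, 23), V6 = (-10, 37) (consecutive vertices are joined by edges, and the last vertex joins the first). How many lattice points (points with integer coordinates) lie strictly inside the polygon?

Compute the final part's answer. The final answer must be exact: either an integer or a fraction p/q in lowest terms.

1445

Stage 1: total draws C(13,6) = 1716; complement C(8,6) = 28; favorable 1716 - 28 = 1688; P = 422/429; answer 422/429
Stage 2: Y1 = 422/429; threaded value p + q = 851; r = 20; remainder = value at the root: 7*(20)^4 - 3*(20)^3 + 3*(20)^2 - 6*(20)^1 = (1120000) + (-24000) + (1200) + (-120) = 1097080; answer 1097080
Stage 3: Y2 = 1097080; d = -17; cross terms: (-11*-17 - 14*4)=131, (14*-18 - 27*-17)=207, (27*14 - 33*-18)=972, (33*23 - 10*14)=619, (10*37 - -10*23)=600, (-10*4 - -11*37)=367; twice the area = |2896| = 2896; area = 1448; boundary points = 1 + 1 + 2 + 1 + 2 + 1 = 8; strictly interior points = area - boundary/2 + 1 = 1445; answer 1445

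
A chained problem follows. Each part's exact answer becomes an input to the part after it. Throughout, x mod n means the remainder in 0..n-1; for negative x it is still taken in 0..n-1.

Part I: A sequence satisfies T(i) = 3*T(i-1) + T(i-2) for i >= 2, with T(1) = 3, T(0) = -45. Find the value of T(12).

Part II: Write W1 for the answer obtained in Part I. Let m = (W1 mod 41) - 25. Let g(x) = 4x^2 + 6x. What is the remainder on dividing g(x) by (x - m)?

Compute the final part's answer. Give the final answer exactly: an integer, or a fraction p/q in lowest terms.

1054

Part I: T(2) = 3*(3) + 1*(-45) = -36; iterating: T(2)=-36, T(3)=-105, T(4)=-351, T(5)=-1158, T(6)=-3825, T(7)=-12633, T(8)=-41724, T(9)=-137805, T(10)=-455139, T(11)=-1503222, T(12)=-4964805; answer -4964805
Part II: W1 = -4964805; m = -17; remainder = value at the root: 4*(-17)^2 + 6*(-17)^1 = (1156) + (-102) = 1054; answer 1054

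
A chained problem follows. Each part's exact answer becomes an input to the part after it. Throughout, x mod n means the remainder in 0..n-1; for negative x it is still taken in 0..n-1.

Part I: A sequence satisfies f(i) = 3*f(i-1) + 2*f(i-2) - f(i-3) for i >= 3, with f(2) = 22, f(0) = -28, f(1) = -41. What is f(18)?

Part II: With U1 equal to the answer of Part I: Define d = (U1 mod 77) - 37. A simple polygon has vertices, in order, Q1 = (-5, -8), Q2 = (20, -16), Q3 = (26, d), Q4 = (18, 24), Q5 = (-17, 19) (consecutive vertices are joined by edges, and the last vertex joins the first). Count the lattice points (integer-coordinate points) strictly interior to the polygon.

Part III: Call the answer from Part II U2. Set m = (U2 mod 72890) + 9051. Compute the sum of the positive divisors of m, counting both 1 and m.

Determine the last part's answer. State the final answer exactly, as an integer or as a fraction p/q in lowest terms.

Part I: f(3) = 3*(22) + 2*(-41) - 1*(-28) = 12; iterating: f(3)=12, f(4)=121, f(5)=365, f(6)=1325, f(7)=4584, f(8)=16037, f(9)=55954, f(10)=195352, f(11)=681927, f(12)=2380531, f(13)=8310095, f(14)=29009420, f(15)=101267919, f(16)=353512502, f(17)=1234063924, f(18)=4307948857; answer 4307948857
Part II: U1 = 4307948857; d = 21; cross terms: (-5*-16 - 20*-8)=240, (20*21 - 26*-16)=836, (26*24 - 18*21)=246, (18*19 - -17*24)=750, (-17*-8 - -5*19)=231; twice the area = |2303| = 2303; area = 2303/2; boundary points = 1 + 1 + 1 + 5 + 3 = 11; strictly interior points = area - boundary/2 + 1 = 1147; answer 1147
Part III: U2 = 1147; m = 10198; 10198 = 2 * 5099; sigma = (1 + 2) * (1 + 5099) = 3 * 5100 = 15300; answer 15300

15300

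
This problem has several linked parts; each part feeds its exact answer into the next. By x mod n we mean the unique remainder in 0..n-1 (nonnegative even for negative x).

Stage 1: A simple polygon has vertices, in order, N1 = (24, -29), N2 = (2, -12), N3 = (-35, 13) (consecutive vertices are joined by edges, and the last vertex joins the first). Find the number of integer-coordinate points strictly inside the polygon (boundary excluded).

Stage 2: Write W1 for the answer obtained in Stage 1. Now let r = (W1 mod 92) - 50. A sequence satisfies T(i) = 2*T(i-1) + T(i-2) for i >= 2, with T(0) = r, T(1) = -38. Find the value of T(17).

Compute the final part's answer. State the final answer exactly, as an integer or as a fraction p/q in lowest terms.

Stage 1: cross terms: (24*-12 - 2*-29)=-230, (2*13 - -35*-12)=-394, (-35*-29 - 24*13)=703; twice the area = |79| = 79; area = 79/2; boundary points = 1 + 1 + 1 = 3; strictly interior points = area - boundary/2 + 1 = 39; answer 39
Stage 2: W1 = 39; r = -11; T(2) = 2*(-38) + 1*(-11) = -87; iterating: T(2)=-87, T(3)=-212, T(4)=-511, T(5)=-1234, T(6)=-2979, T(7)=-7192, T(8)=-17363, T(9)=-41918, T(10)=-101199, T(11)=-244316, T(12)=-589831, T(13)=-1423978, T(14)=-3437787, T(15)=-8299552, T(16)=-20036891, T(17)=-48373334; answer -48373334

-48373334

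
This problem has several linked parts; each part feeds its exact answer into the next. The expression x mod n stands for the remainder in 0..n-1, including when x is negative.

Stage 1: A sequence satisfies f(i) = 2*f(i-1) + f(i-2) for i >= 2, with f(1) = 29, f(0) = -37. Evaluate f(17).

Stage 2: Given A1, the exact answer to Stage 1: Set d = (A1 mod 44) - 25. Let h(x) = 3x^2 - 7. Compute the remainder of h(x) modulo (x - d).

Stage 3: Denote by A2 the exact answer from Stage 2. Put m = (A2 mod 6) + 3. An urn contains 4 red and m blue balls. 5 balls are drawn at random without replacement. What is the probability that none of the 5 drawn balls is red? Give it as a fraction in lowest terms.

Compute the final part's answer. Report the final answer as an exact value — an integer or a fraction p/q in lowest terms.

7/99

Stage 1: f(2) = 2*(29) + 1*(-37) = 21; iterating: f(2)=21, f(3)=71, f(4)=163, f(5)=397, f(6)=957, f(7)=2311, f(8)=5579, f(9)=13469, f(10)=32517, f(11)=78503, f(12)=189523, f(13)=457549, f(14)=1104621, f(15)=2666791, f(16)=6438203, f(17)=15543197; answer 15543197
Stage 2: A1 = 15543197; d = -4; remainder = value at the root: 3*(-4)^2 - 7 = (48) + (-7) = 41; answer 41
Stage 3: A2 = 41; m = 8; total draws C(12,5) = 792; favorable C(8,5) = 56; P = 7/99; answer 7/99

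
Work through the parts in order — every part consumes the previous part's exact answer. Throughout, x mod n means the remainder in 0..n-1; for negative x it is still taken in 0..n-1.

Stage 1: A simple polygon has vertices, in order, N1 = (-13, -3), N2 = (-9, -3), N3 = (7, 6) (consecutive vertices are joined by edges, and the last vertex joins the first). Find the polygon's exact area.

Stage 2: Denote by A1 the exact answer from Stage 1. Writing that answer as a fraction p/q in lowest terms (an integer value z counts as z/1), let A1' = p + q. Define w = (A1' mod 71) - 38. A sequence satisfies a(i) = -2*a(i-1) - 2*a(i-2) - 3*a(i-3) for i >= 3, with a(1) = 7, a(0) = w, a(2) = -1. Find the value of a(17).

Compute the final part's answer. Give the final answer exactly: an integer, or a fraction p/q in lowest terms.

Stage 1: cross terms: (-13*-3 - -9*-3)=12, (-9*6 - 7*-3)=-33, (7*-3 - -13*6)=57; twice the area = |36| = 36; area = 18; answer 18
Stage 2: A1 = 18; threaded value p + q = 19; w = -19; a(3) = -2*(-1) - 2*(7) - 3*(-19) = 45; iterating: a(3)=45, a(4)=-109, a(5)=131, a(6)=-179, a(7)=423, a(8)=-881, a(9)=1453, a(10)=-2413, a(11)=4563, a(12)=-8659, a(13)=15431, a(14)=-27233, a(15)=49581, a(16)=-90989, a(17)=164515; answer 164515

164515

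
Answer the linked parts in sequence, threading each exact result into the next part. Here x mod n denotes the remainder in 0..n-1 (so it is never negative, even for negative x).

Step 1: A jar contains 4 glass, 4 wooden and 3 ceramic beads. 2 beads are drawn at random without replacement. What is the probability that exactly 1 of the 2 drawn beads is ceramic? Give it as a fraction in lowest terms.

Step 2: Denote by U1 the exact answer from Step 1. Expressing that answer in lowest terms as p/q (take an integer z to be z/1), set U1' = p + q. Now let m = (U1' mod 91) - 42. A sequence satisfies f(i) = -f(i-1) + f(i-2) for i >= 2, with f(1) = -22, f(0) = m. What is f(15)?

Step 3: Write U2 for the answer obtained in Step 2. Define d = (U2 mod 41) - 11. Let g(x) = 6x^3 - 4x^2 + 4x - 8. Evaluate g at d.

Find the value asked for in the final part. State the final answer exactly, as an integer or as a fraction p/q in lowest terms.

Step 1: total draws C(11,2) = 55; favorable C(3,1)*C(8,1) = 24; P = 24/55; answer 24/55
Step 2: U1 = 24/55; threaded value p + q = 79; m = 37; f(2) = -1*(-22) + 1*(37) = 59; iterating: f(2)=59, f(3)=-81, f(4)=140, f(5)=-221, f(6)=361, f(7)=-582, f(8)=943, f(9)=-1525, f(10)=2468, f(11)=-3993, f(12)=6461, f(13)=-10454, f(14)=16915, f(15)=-27369; answer -27369
Step 3: U2 = -27369; d = 8; 6*(8)^3 - 4*(8)^2 + 4*(8)^1 - 8 = (3072) + (-256) + (32) + (-8) = 2840; answer 2840

2840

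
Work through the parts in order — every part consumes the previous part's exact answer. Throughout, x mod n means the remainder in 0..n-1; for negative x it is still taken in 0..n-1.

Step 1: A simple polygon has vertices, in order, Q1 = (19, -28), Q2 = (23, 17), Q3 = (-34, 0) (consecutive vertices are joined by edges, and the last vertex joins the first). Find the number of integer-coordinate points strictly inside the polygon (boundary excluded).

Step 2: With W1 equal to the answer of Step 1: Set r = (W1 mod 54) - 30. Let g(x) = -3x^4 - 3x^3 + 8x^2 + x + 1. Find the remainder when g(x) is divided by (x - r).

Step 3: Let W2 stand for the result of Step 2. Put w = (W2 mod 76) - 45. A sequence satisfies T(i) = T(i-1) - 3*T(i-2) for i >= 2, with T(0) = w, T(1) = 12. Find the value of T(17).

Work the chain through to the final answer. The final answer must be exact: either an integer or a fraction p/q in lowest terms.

Step 1: cross terms: (19*17 - 23*-28)=967, (23*0 - -34*17)=578, (-34*-28 - 19*0)=952; twice the area = |2497| = 2497; area = 2497/2; boundary points = 1 + 1 + 1 = 3; strictly interior points = area - boundary/2 + 1 = 1248; answer 1248
Step 2: W1 = 1248; r = -24; remainder = value at the root: -3*(-24)^4 - 3*(-24)^3 + 8*(-24)^2 + 1*(-24)^1 + 1 = (-995328) + (41472) + (4608) + (-24) + (1) = -949271; answer -949271
Step 3: W2 = -949271; w = 0; T(2) = 1*(12) - 3*(0) = 12; iterating: T(2)=12, T(3)=-24, T(4)=-60, T(5)=12, T(6)=192, T(7)=156, T(8)=-420, T(9)=-888, T(10)=372, T(11)=3036, T(12)=1920, T(13)=-7188, T(14)=-12948, T(15)=8616, T(16)=47460, T(17)=21612; answer 21612

21612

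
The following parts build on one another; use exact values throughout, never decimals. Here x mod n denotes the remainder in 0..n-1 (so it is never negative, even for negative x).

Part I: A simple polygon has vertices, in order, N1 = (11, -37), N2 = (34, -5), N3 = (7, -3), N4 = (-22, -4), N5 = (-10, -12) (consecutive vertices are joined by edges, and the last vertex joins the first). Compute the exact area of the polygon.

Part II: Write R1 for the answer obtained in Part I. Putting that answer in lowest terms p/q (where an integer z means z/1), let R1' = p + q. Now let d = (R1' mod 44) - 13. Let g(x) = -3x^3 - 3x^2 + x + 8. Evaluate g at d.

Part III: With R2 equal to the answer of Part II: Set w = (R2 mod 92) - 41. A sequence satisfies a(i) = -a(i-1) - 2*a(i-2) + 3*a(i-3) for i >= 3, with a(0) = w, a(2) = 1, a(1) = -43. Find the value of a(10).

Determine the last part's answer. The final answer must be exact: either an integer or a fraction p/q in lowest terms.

-11114

Part I: cross terms: (11*-5 - 34*-37)=1203, (34*-3 - 7*-5)=-67, (7*-4 - -22*-3)=-94, (-22*-12 - -10*-4)=224, (-10*-37 - 11*-12)=502; twice the area = |1768| = 1768; area = 884; answer 884
Part II: R1 = 884; threaded value p + q = 885; d = -8; -3*(-8)^3 - 3*(-8)^2 + 1*(-8)^1 + 8 = (1536) + (-192) + (-8) + (8) = 1344; answer 1344
Part III: R2 = 1344; w = 15; a(3) = -1*(1) - 2*(-43) + 3*(15) = 130; iterating: a(3)=130, a(4)=-261, a(5)=4, a(6)=908, a(7)=-1699, a(8)=-105, a(9)=6227, a(10)=-11114; answer -11114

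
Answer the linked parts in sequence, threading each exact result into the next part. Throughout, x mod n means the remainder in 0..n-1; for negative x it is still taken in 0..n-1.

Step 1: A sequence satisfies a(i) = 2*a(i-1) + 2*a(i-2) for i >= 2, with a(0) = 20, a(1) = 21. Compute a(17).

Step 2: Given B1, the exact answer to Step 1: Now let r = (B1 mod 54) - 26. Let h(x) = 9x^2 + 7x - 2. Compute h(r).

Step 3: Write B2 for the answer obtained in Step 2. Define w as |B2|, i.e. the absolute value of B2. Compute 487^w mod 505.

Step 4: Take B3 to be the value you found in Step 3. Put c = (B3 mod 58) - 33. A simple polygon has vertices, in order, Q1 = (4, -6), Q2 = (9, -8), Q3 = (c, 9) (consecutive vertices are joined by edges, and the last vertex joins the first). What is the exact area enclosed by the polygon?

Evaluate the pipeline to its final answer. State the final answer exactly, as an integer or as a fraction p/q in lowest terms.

73/2

Step 1: a(2) = 2*(21) + 2*(20) = 82; iterating: a(2)=82, a(3)=206, a(4)=576, a(5)=1564, a(6)=4280, a(7)=11688, a(8)=31936, a(9)=87248, a(10)=238368, a(11)=651232, a(12)=1779200, a(13)=4860864, a(14)=13280128, a(15)=36281984, a(16)=99124224, a(17)=270812416; answer 270812416
Step 2: B1 = 270812416; r = 14; 9*(14)^2 + 7*(14)^1 - 2 = (1764) + (98) + (-2) = 1860; answer 1860
Step 3: B2 = 1860; w = 1860; squarings mod 505: 487^1=487, 487^2=324, 487^4=441, 487^8=56, 487^16=106, 487^32=126, 487^64=221, 487^128=361, 487^256=31, 487^512=456, 487^1024=381; 487^1860 = 487^4 * 487^64 * 487^256 * 487^512 * 487^1024 = 36 (mod 505); answer 36
Step 4: B3 = 36; c = 3; cross terms: (4*-8 - 9*-6)=22, (9*9 - 3*-8)=105, (3*-6 - 4*9)=-54; twice the area = |73| = 73; area = 73/2; answer 73/2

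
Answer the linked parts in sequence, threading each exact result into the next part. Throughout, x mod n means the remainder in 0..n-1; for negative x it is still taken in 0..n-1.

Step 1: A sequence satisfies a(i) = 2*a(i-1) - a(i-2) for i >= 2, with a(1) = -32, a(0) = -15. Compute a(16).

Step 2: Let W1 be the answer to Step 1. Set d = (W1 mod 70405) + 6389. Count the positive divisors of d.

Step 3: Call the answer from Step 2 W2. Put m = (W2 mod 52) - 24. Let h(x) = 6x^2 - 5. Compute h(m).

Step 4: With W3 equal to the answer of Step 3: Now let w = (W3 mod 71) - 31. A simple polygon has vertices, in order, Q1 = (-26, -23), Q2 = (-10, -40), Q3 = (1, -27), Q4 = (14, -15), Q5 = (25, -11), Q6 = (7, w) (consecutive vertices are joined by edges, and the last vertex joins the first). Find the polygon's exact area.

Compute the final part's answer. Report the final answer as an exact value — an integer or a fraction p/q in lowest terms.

1524

Step 1: a(2) = 2*(-32) - 1*(-15) = -49; iterating: a(2)=-49, a(3)=-66, a(4)=-83, a(5)=-100, a(6)=-117, a(7)=-134, a(8)=-151, a(9)=-168, a(10)=-185, a(11)=-202, a(12)=-219, a(13)=-236, a(14)=-253, a(15)=-270, a(16)=-287; answer -287
Step 2: W1 = -287; d = 76507; 76507 is prime, so its only divisors are 1 and 76507; count = 2; answer 2
Step 3: W2 = 2; m = -22; 6*(-22)^2 - 5 = (2904) + (-5) = 2899; answer 2899
Step 4: W3 = 2899; w = 28; cross terms: (-26*-40 - -10*-23)=810, (-10*-27 - 1*-40)=310, (1*-15 - 14*-27)=363, (14*-11 - 25*-15)=221, (25*28 - 7*-11)=777, (7*-23 - -26*28)=567; twice the area = |3048| = 3048; area = 1524; answer 1524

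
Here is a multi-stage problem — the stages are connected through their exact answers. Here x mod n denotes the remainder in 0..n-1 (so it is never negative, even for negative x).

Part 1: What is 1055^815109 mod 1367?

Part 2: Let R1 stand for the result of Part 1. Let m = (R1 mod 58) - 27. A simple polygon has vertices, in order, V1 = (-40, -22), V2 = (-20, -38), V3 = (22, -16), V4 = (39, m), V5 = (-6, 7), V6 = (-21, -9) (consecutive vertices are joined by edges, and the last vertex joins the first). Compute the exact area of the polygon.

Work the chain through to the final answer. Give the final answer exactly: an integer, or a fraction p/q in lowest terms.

Part 1: squarings mod 1367: 1055^1=1055, 1055^2=287, 1055^4=349, 1055^8=138, 1055^16=1273, 1055^32=634, 1055^64=58, 1055^128=630, 1055^256=470, 1055^512=813, 1055^1024=708, 1055^2048=942, 1055^4096=181, 1055^8192=1320, 1055^16384=842, 1055^32768=858, 1055^65536=718, 1055^131072=165, 1055^262144=1252, 1055^524288=922; 1055^815109 = 1055^1 * 1055^4 * 1055^4096 * 1055^8192 * 1055^16384 * 1055^262144 * 1055^524288 = 740 (mod 1367); answer 740
Part 2: R1 = 740; m = 17; cross terms: (-40*-38 - -20*-22)=1080, (-20*-16 - 22*-38)=1156, (22*17 - 39*-16)=998, (39*7 - -6*17)=375, (-6*-9 - -21*7)=201, (-21*-22 - -40*-9)=102; twice the area = |3912| = 3912; area = 1956; answer 1956

1956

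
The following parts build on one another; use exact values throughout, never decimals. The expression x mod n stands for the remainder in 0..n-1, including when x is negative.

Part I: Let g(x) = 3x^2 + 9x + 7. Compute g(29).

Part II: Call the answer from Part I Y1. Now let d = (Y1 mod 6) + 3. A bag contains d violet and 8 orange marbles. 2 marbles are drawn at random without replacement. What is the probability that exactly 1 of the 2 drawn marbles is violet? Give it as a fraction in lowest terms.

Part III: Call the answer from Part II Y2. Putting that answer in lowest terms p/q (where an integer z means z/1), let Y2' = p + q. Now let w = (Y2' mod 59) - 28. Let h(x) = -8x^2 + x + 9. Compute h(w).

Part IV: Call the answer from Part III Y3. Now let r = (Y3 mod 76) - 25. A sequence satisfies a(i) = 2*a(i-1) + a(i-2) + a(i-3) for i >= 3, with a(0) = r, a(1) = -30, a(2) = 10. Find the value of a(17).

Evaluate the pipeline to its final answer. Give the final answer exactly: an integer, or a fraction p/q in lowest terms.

12381627

Part I: 3*(29)^2 + 9*(29)^1 + 7 = (2523) + (261) + (7) = 2791; answer 2791
Part II: Y1 = 2791; d = 4; total draws C(12,2) = 66; favorable C(4,1)*C(8,1) = 32; P = 16/33; answer 16/33
Part III: Y2 = 16/33; threaded value p + q = 49; w = 21; -8*(21)^2 + 1*(21)^1 + 9 = (-3528) + (21) + (9) = -3498; answer -3498
Part IV: Y3 = -3498; r = 49; a(3) = 2*(10) + 1*(-30) + 1*(49) = 39; iterating: a(3)=39, a(4)=58, a(5)=165, a(6)=427, a(7)=1077, a(8)=2746, a(9)=6996, a(10)=17815, a(11)=45372, a(12)=115555, a(13)=294297, a(14)=749521, a(15)=1908894, a(16)=4861606, a(17)=12381627; answer 12381627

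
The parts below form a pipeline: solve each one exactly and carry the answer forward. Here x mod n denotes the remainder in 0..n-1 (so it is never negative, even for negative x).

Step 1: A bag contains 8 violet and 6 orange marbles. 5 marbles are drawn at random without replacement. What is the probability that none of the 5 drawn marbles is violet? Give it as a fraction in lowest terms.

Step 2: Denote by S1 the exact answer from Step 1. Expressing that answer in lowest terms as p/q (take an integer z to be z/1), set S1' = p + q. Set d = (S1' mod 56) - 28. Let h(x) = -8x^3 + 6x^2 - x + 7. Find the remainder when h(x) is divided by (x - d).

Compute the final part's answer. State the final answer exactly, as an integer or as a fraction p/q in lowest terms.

Step 1: total draws C(14,5) = 2002; favorable C(6,5) = 6; P = 3/1001; answer 3/1001
Step 2: S1 = 3/1001; threaded value p + q = 1004; d = 24; remainder = value at the root: -8*(24)^3 + 6*(24)^2 - 1*(24)^1 + 7 = (-110592) + (3456) + (-24) + (7) = -107153; answer -107153

-107153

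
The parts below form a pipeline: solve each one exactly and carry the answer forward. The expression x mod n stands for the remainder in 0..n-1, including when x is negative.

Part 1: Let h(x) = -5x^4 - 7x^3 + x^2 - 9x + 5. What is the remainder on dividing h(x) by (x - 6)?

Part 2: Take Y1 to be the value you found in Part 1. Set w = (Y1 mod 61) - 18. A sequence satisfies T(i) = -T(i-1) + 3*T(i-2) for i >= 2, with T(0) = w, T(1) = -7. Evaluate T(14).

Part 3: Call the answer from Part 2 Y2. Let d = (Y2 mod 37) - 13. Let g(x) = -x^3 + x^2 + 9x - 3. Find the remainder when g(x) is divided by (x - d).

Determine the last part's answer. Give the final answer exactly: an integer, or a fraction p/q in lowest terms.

-3018

Part 1: remainder = value at the root: -5*(6)^4 - 7*(6)^3 + 1*(6)^2 - 9*(6)^1 + 5 = (-6480) + (-1512) + (36) + (-54) + (5) = -8005; answer -8005
Part 2: Y1 = -8005; w = 29; T(2) = -1*(-7) + 3*(29) = 94; iterating: T(2)=94, T(3)=-115, T(4)=397, T(5)=-742, T(6)=1933, T(7)=-4159, T(8)=9958, T(9)=-22435, T(10)=52309, T(11)=-119614, T(12)=276541, T(13)=-635383, T(14)=1465006; answer 1465006
Part 3: Y2 = 1465006; d = 15; remainder = value at the root: -1*(15)^3 + 1*(15)^2 + 9*(15)^1 - 3 = (-3375) + (225) + (135) + (-3) = -3018; answer -3018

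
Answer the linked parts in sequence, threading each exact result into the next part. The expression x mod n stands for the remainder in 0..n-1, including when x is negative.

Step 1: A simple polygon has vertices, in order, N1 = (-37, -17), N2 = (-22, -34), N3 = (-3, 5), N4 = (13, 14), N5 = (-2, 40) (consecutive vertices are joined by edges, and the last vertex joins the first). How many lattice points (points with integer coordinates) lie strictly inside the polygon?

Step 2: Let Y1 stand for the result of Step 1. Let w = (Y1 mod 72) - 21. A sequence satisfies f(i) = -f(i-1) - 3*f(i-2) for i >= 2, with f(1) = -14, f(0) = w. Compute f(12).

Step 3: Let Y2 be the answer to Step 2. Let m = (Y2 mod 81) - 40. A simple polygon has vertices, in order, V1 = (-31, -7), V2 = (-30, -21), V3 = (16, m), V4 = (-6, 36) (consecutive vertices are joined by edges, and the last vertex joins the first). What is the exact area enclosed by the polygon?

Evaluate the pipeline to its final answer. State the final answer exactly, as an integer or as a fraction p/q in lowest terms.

Step 1: cross terms: (-37*-34 - -22*-17)=884, (-22*5 - -3*-34)=-212, (-3*14 - 13*5)=-107, (13*40 - -2*14)=548, (-2*-17 - -37*40)=1514; twice the area = |2627| = 2627; area = 2627/2; boundary points = 1 + 1 + 1 + 1 + 1 = 5; strictly interior points = area - boundary/2 + 1 = 1312; answer 1312
Step 2: Y1 = 1312; w = -5; f(2) = -1*(-14) - 3*(-5) = 29; iterating: f(2)=29, f(3)=13, f(4)=-100, f(5)=61, f(6)=239, f(7)=-422, f(8)=-295, f(9)=1561, f(10)=-676, f(11)=-4007, f(12)=6035; answer 6035
Step 3: Y2 = 6035; m = 1; cross terms: (-31*-21 - -30*-7)=441, (-30*1 - 16*-21)=306, (16*36 - -6*1)=582, (-6*-7 - -31*36)=1158; twice the area = |2487| = 2487; area = 2487/2; answer 2487/2

2487/2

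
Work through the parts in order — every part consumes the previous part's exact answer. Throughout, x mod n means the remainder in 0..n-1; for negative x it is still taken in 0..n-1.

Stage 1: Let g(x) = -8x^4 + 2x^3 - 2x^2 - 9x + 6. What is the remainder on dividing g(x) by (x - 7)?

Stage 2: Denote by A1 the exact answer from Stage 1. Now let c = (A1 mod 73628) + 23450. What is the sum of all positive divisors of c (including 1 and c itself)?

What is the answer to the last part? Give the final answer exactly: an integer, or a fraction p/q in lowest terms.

Stage 1: remainder = value at the root: -8*(7)^4 + 2*(7)^3 - 2*(7)^2 - 9*(7)^1 + 6 = (-19208) + (686) + (-98) + (-63) + (6) = -18677; answer -18677
Stage 2: A1 = -18677; c = 78401; 78401 is prime, so its only divisors are 1 and 78401; sigma = 1 + 78401 = 78402; answer 78402

78402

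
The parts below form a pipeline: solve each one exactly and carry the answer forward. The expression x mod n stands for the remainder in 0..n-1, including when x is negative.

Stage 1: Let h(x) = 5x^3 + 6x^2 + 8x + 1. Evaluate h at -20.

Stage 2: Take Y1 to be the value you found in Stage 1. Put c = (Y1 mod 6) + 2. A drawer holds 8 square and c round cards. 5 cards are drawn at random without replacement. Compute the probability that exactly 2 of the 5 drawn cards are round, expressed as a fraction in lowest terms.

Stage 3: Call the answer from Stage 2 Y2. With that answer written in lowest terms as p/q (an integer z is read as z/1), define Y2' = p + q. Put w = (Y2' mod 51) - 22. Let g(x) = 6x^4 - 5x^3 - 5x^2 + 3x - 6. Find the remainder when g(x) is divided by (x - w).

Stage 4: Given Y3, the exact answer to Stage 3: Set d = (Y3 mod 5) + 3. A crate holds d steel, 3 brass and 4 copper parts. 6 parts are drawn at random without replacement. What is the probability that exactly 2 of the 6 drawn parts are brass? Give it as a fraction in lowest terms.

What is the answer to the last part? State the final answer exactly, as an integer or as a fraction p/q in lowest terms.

Stage 1: 5*(-20)^3 + 6*(-20)^2 + 8*(-20)^1 + 1 = (-40000) + (2400) + (-160) + (1) = -37759; answer -37759
Stage 2: Y1 = -37759; c = 7; total draws C(15,5) = 3003; favorable C(7,2)*C(8,3) = 1176; P = 56/143; answer 56/143
Stage 3: Y2 = 56/143; threaded value p + q = 199; w = 24; remainder = value at the root: 6*(24)^4 - 5*(24)^3 - 5*(24)^2 + 3*(24)^1 - 6 = (1990656) + (-69120) + (-2880) + (72) + (-6) = 1918722; answer 1918722
Stage 4: Y3 = 1918722; d = 5; total draws C(12,6) = 924; favorable C(3,2)*C(9,4) = 378; P = 9/22; answer 9/22

9/22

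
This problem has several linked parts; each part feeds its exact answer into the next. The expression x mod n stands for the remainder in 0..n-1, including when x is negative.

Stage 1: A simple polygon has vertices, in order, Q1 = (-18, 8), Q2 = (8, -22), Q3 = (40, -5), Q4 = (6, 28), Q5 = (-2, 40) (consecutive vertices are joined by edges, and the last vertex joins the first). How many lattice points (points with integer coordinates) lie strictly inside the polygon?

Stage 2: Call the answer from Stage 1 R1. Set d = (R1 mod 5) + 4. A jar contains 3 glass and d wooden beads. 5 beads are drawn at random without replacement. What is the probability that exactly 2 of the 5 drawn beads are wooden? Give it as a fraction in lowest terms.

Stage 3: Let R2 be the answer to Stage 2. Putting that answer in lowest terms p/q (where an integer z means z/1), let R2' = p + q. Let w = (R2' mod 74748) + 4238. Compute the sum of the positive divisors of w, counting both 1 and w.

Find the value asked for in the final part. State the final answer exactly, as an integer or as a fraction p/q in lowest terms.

Stage 1: cross terms: (-18*-22 - 8*8)=332, (8*-5 - 40*-22)=840, (40*28 - 6*-5)=1150, (6*40 - -2*28)=296, (-2*8 - -18*40)=704; twice the area = |3322| = 3322; area = 1661; boundary points = 2 + 1 + 1 + 4 + 16 = 24; strictly interior points = area - boundary/2 + 1 = 1650; answer 1650
Stage 2: R1 = 1650; d = 4; total draws C(7,5) = 21; favorable C(4,2)*C(3,3) = 6; P = 2/7; answer 2/7
Stage 3: R2 = 2/7; threaded value p + q = 9; w = 4247; 4247 = 31 * 137; sigma = (1 + 31) * (1 + 137) = 32 * 138 = 4416; answer 4416

4416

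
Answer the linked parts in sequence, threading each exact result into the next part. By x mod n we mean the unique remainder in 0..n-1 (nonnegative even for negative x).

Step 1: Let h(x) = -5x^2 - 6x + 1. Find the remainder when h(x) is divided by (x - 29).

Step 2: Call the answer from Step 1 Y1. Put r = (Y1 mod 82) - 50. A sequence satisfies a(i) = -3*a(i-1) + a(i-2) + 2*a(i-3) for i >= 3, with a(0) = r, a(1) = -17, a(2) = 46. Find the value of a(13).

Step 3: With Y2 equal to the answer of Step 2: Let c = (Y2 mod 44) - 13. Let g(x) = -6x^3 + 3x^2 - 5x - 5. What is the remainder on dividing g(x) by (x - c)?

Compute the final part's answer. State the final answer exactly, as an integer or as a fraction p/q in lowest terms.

Step 1: remainder = value at the root: -5*(29)^2 - 6*(29)^1 + 1 = (-4205) + (-174) + (1) = -4378; answer -4378
Step 2: Y1 = -4378; r = 0; a(3) = -3*(46) + 1*(-17) + 2*(0) = -155; iterating: a(3)=-155, a(4)=477, a(5)=-1494, a(6)=4649, a(7)=-14487, a(8)=45122, a(9)=-140555, a(10)=437813, a(11)=-1363750, a(12)=4247953, a(13)=-13231983; answer -13231983
Step 3: Y2 = -13231983; c = -8; remainder = value at the root: -6*(-8)^3 + 3*(-8)^2 - 5*(-8)^1 - 5 = (3072) + (192) + (40) + (-5) = 3299; answer 3299

3299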